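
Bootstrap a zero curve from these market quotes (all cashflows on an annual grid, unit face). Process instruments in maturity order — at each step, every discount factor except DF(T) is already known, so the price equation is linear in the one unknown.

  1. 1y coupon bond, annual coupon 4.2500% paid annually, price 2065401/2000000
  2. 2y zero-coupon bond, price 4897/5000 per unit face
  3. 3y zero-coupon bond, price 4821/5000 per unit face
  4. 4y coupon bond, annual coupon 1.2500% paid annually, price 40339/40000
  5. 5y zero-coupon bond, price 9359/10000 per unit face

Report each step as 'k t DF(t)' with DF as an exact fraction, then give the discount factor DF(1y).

step 1 [1y] bond c/1=17/400: DF=(2065401/2000000 − 17/400·(0))/(1+17/400) = 4953/5000 ≈ 0.990600
step 2 [2y] zero: DF = P = 4897/5000 ≈ 0.979400
step 3 [3y] zero: DF = P = 4821/5000 ≈ 0.964200
step 4 [4y] bond c/1=1/80: DF=(40339/40000 − 1/80·(0.990600+0.979400+0.964200))/(1+1/80) = 4799/5000 ≈ 0.959800
step 5 [5y] zero: DF = P = 9359/10000 ≈ 0.935900

1 1 4953/5000
2 2 4897/5000
3 3 4821/5000
4 4 4799/5000
5 5 9359/10000
DF(1y) = 4953/5000 ≈ 0.990600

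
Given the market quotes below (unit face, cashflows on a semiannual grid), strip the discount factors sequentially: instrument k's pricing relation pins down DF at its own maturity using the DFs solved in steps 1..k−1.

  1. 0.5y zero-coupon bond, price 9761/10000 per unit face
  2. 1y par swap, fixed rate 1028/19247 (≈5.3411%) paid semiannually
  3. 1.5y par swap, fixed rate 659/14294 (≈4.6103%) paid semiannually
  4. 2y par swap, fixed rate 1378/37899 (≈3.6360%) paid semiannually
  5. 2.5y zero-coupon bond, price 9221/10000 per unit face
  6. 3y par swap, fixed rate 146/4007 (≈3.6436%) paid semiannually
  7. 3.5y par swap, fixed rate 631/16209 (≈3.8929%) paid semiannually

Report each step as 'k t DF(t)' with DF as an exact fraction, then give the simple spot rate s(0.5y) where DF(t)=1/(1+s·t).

1 1/2 9761/10000
2 1 4743/5000
3 3/2 9341/10000
4 2 9311/10000
5 5/2 9221/10000
6 3 4489/5000
7 7/2 4369/5000
s(0.5y) = (1/(9761/10000) − 1)/(1/2) = 478/9761 ≈ 4.8970%

step 1 [0.5y] zero: DF = P = 9761/10000 ≈ 0.976100
step 2 [1y] swap r/2=514/19247: DF=(1 − 514/19247·(0.976100))/(1+514/19247) = 4743/5000 ≈ 0.948600
step 3 [1.5y] swap r/2=659/28588: DF=(1 − 659/28588·(0.976100+0.948600))/(1+659/28588) = 9341/10000 ≈ 0.934100
step 4 [2y] swap r/2=689/37899: DF=(1 − 689/37899·(0.976100+0.948600+0.934100))/(1+689/37899) = 9311/10000 ≈ 0.931100
step 5 [2.5y] zero: DF = P = 9221/10000 ≈ 0.922100
step 6 [3y] swap r/2=73/4007: DF=(1 − 73/4007·(0.976100+0.948600+0.934100+0.931100+0.922100))/(1+73/4007) = 4489/5000 ≈ 0.897800
step 7 [3.5y] swap r/2=631/32418: DF=(1 − 631/32418·(0.976100+0.948600+0.934100+0.931100+0.922100+0.897800))/(1+631/32418) = 4369/5000 ≈ 0.873800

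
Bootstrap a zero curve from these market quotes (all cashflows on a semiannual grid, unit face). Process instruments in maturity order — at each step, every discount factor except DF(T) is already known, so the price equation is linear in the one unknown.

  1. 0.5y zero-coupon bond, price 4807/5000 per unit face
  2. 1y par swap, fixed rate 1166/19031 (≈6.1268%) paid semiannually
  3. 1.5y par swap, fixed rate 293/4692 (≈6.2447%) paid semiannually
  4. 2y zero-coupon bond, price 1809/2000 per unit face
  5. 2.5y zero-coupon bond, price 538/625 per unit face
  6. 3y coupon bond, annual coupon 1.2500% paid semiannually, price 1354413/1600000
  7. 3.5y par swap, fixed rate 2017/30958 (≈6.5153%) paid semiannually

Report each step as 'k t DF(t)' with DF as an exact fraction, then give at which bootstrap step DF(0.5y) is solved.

1 1/2 4807/5000
2 1 9417/10000
3 3/2 9121/10000
4 2 1809/2000
5 5/2 538/625
6 3 508/625
7 7/2 7983/10000
DF(0.5y) is solved at step 1

step 1 [0.5y] zero: DF = P = 4807/5000 ≈ 0.961400
step 2 [1y] swap r/2=583/19031: DF=(1 − 583/19031·(0.961400))/(1+583/19031) = 9417/10000 ≈ 0.941700
step 3 [1.5y] swap r/2=293/9384: DF=(1 − 293/9384·(0.961400+0.941700))/(1+293/9384) = 9121/10000 ≈ 0.912100
step 4 [2y] zero: DF = P = 1809/2000 ≈ 0.904500
step 5 [2.5y] zero: DF = P = 538/625 ≈ 0.860800
step 6 [3y] bond c/2=1/160: DF=(1354413/1600000 − 1/160·(0.961400+0.941700+0.912100+0.904500+0.860800))/(1+1/160) = 508/625 ≈ 0.812800
step 7 [3.5y] swap r/2=2017/61916: DF=(1 − 2017/61916·(0.961400+0.941700+0.912100+0.904500+0.860800+0.812800))/(1+2017/61916) = 7983/10000 ≈ 0.798300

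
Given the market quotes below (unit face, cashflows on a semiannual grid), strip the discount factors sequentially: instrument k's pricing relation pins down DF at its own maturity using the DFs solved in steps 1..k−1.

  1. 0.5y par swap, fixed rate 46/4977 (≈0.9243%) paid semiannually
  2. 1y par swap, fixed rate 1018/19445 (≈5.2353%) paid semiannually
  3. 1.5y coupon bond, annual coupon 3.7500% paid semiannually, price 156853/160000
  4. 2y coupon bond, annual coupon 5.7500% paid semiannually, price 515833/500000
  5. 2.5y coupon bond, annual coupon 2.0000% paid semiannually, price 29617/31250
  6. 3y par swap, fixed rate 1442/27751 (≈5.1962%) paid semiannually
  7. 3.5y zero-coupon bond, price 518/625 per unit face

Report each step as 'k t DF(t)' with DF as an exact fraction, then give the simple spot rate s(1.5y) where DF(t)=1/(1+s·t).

1 1/2 4977/5000
2 1 9491/10000
3 3/2 1853/2000
4 2 4613/5000
5 5/2 563/625
6 3 4279/5000
7 7/2 518/625
s(1.5y) = (1/(1853/2000) − 1)/(3/2) = 98/1853 ≈ 5.2887%

step 1 [0.5y] swap r/2=23/4977: DF=(1 − 23/4977·(0))/(1+23/4977) = 4977/5000 ≈ 0.995400
step 2 [1y] swap r/2=509/19445: DF=(1 − 509/19445·(0.995400))/(1+509/19445) = 9491/10000 ≈ 0.949100
step 3 [1.5y] bond c/2=3/160: DF=(156853/160000 − 3/160·(0.995400+0.949100))/(1+3/160) = 1853/2000 ≈ 0.926500
step 4 [2y] bond c/2=23/800: DF=(515833/500000 − 23/800·(0.995400+0.949100+0.926500))/(1+23/800) = 4613/5000 ≈ 0.922600
step 5 [2.5y] bond c/2=1/100: DF=(29617/31250 − 1/100·(0.995400+0.949100+0.926500+0.922600))/(1+1/100) = 563/625 ≈ 0.900800
step 6 [3y] swap r/2=721/27751: DF=(1 − 721/27751·(0.995400+0.949100+0.926500+0.922600+0.900800))/(1+721/27751) = 4279/5000 ≈ 0.855800
step 7 [3.5y] zero: DF = P = 518/625 ≈ 0.828800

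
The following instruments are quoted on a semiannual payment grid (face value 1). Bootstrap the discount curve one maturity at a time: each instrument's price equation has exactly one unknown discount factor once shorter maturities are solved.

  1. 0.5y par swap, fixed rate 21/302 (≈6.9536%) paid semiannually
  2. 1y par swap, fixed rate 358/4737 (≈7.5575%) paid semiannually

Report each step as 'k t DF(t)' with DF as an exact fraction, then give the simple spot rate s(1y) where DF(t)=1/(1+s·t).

step 1 [0.5y] swap r/2=21/604: DF=(1 − 21/604·(0))/(1+21/604) = 604/625 ≈ 0.966400
step 2 [1y] swap r/2=179/4737: DF=(1 − 179/4737·(0.966400))/(1+179/4737) = 2321/2500 ≈ 0.928400

1 1/2 604/625
2 1 2321/2500
s(1y) = (1/(2321/2500) − 1)/(1) = 179/2321 ≈ 7.7122%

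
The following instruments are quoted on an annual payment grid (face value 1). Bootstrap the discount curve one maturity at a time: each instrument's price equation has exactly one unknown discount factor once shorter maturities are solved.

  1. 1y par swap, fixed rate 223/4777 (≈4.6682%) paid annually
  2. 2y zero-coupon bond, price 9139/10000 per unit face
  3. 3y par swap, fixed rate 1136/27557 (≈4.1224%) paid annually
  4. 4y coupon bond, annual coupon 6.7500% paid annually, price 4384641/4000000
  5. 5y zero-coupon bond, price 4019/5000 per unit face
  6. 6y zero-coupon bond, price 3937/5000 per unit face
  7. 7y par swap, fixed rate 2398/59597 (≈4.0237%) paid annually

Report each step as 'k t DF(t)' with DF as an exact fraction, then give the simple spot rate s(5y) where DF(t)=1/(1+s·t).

step 1 [1y] swap r/1=223/4777: DF=(1 − 223/4777·(0))/(1+223/4777) = 4777/5000 ≈ 0.955400
step 2 [2y] zero: DF = P = 9139/10000 ≈ 0.913900
step 3 [3y] swap r/1=1136/27557: DF=(1 − 1136/27557·(0.955400+0.913900))/(1+1136/27557) = 554/625 ≈ 0.886400
step 4 [4y] bond c/1=27/400: DF=(4384641/4000000 − 27/400·(0.955400+0.913900+0.886400))/(1+27/400) = 4263/5000 ≈ 0.852600
step 5 [5y] zero: DF = P = 4019/5000 ≈ 0.803800
step 6 [6y] zero: DF = P = 3937/5000 ≈ 0.787400
step 7 [7y] swap r/1=2398/59597: DF=(1 − 2398/59597·(0.955400+0.913900+0.886400+0.852600+0.803800+0.787400))/(1+2398/59597) = 3801/5000 ≈ 0.760200

1 1 4777/5000
2 2 9139/10000
3 3 554/625
4 4 4263/5000
5 5 4019/5000
6 6 3937/5000
7 7 3801/5000
s(5y) = (1/(4019/5000) − 1)/(5) = 981/20095 ≈ 4.8818%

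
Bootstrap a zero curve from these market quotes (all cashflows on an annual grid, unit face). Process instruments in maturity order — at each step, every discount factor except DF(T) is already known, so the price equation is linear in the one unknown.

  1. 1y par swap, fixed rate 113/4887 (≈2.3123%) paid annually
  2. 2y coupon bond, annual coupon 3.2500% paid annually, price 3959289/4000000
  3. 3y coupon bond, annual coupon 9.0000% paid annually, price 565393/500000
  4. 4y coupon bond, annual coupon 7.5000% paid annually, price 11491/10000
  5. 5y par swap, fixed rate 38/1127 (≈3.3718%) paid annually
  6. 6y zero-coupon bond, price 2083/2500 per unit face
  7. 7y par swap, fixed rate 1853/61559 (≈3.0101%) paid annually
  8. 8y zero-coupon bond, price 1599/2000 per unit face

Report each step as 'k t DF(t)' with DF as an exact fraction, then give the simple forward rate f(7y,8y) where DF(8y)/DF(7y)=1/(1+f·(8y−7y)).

1 1 4887/5000
2 2 9279/10000
3 3 8801/10000
4 4 4373/5000
5 5 106/125
6 6 2083/2500
7 7 8147/10000
8 8 1599/2000
f(7y,8y) = ((8147/10000)/(1599/2000) − 1)/(1) = 152/7995 ≈ 1.9012%

step 1 [1y] swap r/1=113/4887: DF=(1 − 113/4887·(0))/(1+113/4887) = 4887/5000 ≈ 0.977400
step 2 [2y] bond c/1=13/400: DF=(3959289/4000000 − 13/400·(0.977400))/(1+13/400) = 9279/10000 ≈ 0.927900
step 3 [3y] bond c/1=9/100: DF=(565393/500000 − 9/100·(0.977400+0.927900))/(1+9/100) = 8801/10000 ≈ 0.880100
step 4 [4y] bond c/1=3/40: DF=(11491/10000 − 3/40·(0.977400+0.927900+0.880100))/(1+3/40) = 4373/5000 ≈ 0.874600
step 5 [5y] swap r/1=38/1127: DF=(1 − 38/1127·(0.977400+0.927900+0.880100+0.874600))/(1+38/1127) = 106/125 ≈ 0.848000
step 6 [6y] zero: DF = P = 2083/2500 ≈ 0.833200
step 7 [7y] swap r/1=1853/61559: DF=(1 − 1853/61559·(0.977400+0.927900+0.880100+0.874600+0.848000+0.833200))/(1+1853/61559) = 8147/10000 ≈ 0.814700
step 8 [8y] zero: DF = P = 1599/2000 ≈ 0.799500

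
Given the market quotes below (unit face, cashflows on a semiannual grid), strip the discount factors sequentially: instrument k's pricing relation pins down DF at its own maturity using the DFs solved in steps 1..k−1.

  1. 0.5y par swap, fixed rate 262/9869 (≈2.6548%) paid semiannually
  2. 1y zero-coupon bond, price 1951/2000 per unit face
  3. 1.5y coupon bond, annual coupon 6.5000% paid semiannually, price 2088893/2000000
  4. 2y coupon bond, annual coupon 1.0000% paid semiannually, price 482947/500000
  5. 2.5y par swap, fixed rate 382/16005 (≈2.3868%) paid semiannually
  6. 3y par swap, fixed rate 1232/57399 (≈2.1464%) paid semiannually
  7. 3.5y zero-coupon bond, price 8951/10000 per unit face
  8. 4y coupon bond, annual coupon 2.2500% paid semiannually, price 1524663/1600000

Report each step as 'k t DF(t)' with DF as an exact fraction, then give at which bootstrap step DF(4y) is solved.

1 1/2 9869/10000
2 1 1951/2000
3 3/2 4749/5000
4 2 4733/5000
5 5/2 9427/10000
6 3 1173/1250
7 7/2 8951/10000
8 4 1737/2000
DF(4y) is solved at step 8

step 1 [0.5y] swap r/2=131/9869: DF=(1 − 131/9869·(0))/(1+131/9869) = 9869/10000 ≈ 0.986900
step 2 [1y] zero: DF = P = 1951/2000 ≈ 0.975500
step 3 [1.5y] bond c/2=13/400: DF=(2088893/2000000 − 13/400·(0.986900+0.975500))/(1+13/400) = 4749/5000 ≈ 0.949800
step 4 [2y] bond c/2=1/200: DF=(482947/500000 − 1/200·(0.986900+0.975500+0.949800))/(1+1/200) = 4733/5000 ≈ 0.946600
step 5 [2.5y] swap r/2=191/16005: DF=(1 − 191/16005·(0.986900+0.975500+0.949800+0.946600))/(1+191/16005) = 9427/10000 ≈ 0.942700
step 6 [3y] swap r/2=616/57399: DF=(1 − 616/57399·(0.986900+0.975500+0.949800+0.946600+0.942700))/(1+616/57399) = 1173/1250 ≈ 0.938400
step 7 [3.5y] zero: DF = P = 8951/10000 ≈ 0.895100
step 8 [4y] bond c/2=9/800: DF=(1524663/1600000 − 9/800·(0.986900+0.975500+0.949800+0.946600+0.942700+0.938400+0.895100))/(1+9/800) = 1737/2000 ≈ 0.868500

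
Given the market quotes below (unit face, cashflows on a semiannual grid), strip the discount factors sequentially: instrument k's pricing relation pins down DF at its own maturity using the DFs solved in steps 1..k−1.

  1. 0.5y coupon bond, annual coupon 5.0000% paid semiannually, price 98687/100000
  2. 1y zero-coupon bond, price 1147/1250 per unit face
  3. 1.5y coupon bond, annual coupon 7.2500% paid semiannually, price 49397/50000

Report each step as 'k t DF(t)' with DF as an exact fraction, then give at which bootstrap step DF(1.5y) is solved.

step 1 [0.5y] bond c/2=1/40: DF=(98687/100000 − 1/40·(0))/(1+1/40) = 2407/2500 ≈ 0.962800
step 2 [1y] zero: DF = P = 1147/1250 ≈ 0.917600
step 3 [1.5y] bond c/2=29/800: DF=(49397/50000 − 29/800·(0.962800+0.917600))/(1+29/800) = 2219/2500 ≈ 0.887600

1 1/2 2407/2500
2 1 1147/1250
3 3/2 2219/2500
DF(1.5y) is solved at step 3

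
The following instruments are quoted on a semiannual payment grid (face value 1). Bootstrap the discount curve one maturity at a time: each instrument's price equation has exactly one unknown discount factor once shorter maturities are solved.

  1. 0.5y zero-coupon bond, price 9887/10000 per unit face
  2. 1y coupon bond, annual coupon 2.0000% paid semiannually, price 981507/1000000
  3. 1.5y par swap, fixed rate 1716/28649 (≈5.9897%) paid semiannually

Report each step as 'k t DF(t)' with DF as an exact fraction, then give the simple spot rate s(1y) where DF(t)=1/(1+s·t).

1 1/2 9887/10000
2 1 481/500
3 3/2 4571/5000
s(1y) = (1/(481/500) − 1)/(1) = 19/481 ≈ 3.9501%

step 1 [0.5y] zero: DF = P = 9887/10000 ≈ 0.988700
step 2 [1y] bond c/2=1/100: DF=(981507/1000000 − 1/100·(0.988700))/(1+1/100) = 481/500 ≈ 0.962000
step 3 [1.5y] swap r/2=858/28649: DF=(1 − 858/28649·(0.988700+0.962000))/(1+858/28649) = 4571/5000 ≈ 0.914200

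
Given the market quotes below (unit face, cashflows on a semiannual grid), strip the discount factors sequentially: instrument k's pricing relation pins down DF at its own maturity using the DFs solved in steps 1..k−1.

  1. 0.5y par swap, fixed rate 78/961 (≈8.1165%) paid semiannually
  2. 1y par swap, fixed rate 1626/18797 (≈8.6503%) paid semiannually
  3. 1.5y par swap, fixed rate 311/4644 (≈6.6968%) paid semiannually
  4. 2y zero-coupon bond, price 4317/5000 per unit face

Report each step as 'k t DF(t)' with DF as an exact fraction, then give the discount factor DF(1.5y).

1 1/2 961/1000
2 1 9187/10000
3 3/2 9067/10000
4 2 4317/5000
DF(1.5y) = 9067/10000 ≈ 0.906700

step 1 [0.5y] swap r/2=39/961: DF=(1 − 39/961·(0))/(1+39/961) = 961/1000 ≈ 0.961000
step 2 [1y] swap r/2=813/18797: DF=(1 − 813/18797·(0.961000))/(1+813/18797) = 9187/10000 ≈ 0.918700
step 3 [1.5y] swap r/2=311/9288: DF=(1 − 311/9288·(0.961000+0.918700))/(1+311/9288) = 9067/10000 ≈ 0.906700
step 4 [2y] zero: DF = P = 4317/5000 ≈ 0.863400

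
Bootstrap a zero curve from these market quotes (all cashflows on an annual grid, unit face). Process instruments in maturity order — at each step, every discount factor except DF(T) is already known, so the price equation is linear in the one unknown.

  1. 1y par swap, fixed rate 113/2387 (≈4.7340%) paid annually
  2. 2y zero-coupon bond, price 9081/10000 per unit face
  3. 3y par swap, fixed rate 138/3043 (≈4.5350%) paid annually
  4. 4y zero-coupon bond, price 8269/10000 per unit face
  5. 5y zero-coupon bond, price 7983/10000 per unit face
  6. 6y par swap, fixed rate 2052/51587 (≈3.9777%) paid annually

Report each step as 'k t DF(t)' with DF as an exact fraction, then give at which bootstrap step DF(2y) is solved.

step 1 [1y] swap r/1=113/2387: DF=(1 − 113/2387·(0))/(1+113/2387) = 2387/2500 ≈ 0.954800
step 2 [2y] zero: DF = P = 9081/10000 ≈ 0.908100
step 3 [3y] swap r/1=138/3043: DF=(1 − 138/3043·(0.954800+0.908100))/(1+138/3043) = 4379/5000 ≈ 0.875800
step 4 [4y] zero: DF = P = 8269/10000 ≈ 0.826900
step 5 [5y] zero: DF = P = 7983/10000 ≈ 0.798300
step 6 [6y] swap r/1=2052/51587: DF=(1 − 2052/51587·(0.954800+0.908100+0.875800+0.826900+0.798300))/(1+2052/51587) = 1987/2500 ≈ 0.794800

1 1 2387/2500
2 2 9081/10000
3 3 4379/5000
4 4 8269/10000
5 5 7983/10000
6 6 1987/2500
DF(2y) is solved at step 2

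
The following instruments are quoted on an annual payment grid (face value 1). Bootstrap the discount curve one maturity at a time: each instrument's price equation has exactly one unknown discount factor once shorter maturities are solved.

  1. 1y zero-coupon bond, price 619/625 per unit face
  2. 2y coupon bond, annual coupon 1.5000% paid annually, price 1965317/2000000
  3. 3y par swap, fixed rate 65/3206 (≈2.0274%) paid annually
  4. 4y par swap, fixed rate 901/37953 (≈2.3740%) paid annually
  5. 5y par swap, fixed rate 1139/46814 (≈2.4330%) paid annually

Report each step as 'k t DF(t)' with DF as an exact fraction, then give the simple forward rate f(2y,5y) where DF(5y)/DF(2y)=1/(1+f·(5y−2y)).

step 1 [1y] zero: DF = P = 619/625 ≈ 0.990400
step 2 [2y] bond c/1=3/200: DF=(1965317/2000000 − 3/200·(0.990400))/(1+3/200) = 1907/2000 ≈ 0.953500
step 3 [3y] swap r/1=65/3206: DF=(1 − 65/3206·(0.990400+0.953500))/(1+65/3206) = 1883/2000 ≈ 0.941500
step 4 [4y] swap r/1=901/37953: DF=(1 − 901/37953·(0.990400+0.953500+0.941500))/(1+901/37953) = 9099/10000 ≈ 0.909900
step 5 [5y] swap r/1=1139/46814: DF=(1 − 1139/46814·(0.990400+0.953500+0.941500+0.909900))/(1+1139/46814) = 8861/10000 ≈ 0.886100

1 1 619/625
2 2 1907/2000
3 3 1883/2000
4 4 9099/10000
5 5 8861/10000
f(2y,5y) = ((1907/2000)/(8861/10000) − 1)/(3) = 674/26583 ≈ 2.5355%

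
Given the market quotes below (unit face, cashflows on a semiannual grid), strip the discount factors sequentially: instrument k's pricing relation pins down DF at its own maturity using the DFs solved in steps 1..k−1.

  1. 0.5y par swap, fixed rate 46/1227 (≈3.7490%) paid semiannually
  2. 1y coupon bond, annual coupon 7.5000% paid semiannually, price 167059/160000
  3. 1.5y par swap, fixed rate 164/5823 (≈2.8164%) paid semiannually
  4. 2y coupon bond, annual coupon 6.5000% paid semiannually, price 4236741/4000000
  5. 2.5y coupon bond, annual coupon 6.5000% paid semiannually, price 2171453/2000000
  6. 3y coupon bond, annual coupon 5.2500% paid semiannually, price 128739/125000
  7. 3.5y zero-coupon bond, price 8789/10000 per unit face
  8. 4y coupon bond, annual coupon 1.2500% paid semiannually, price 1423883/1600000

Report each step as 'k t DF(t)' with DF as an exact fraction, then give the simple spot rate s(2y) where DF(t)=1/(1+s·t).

1 1/2 1227/1250
2 1 9709/10000
3 3/2 959/1000
4 2 4671/5000
5 5/2 1861/2000
6 3 4407/5000
7 7/2 8789/10000
8 4 4219/5000
s(2y) = (1/(4671/5000) − 1)/(2) = 329/9342 ≈ 3.5217%

step 1 [0.5y] swap r/2=23/1227: DF=(1 − 23/1227·(0))/(1+23/1227) = 1227/1250 ≈ 0.981600
step 2 [1y] bond c/2=3/80: DF=(167059/160000 − 3/80·(0.981600))/(1+3/80) = 9709/10000 ≈ 0.970900
step 3 [1.5y] swap r/2=82/5823: DF=(1 − 82/5823·(0.981600+0.970900))/(1+82/5823) = 959/1000 ≈ 0.959000
step 4 [2y] bond c/2=13/400: DF=(4236741/4000000 − 13/400·(0.981600+0.970900+0.959000))/(1+13/400) = 4671/5000 ≈ 0.934200
step 5 [2.5y] bond c/2=13/400: DF=(2171453/2000000 − 13/400·(0.981600+0.970900+0.959000+0.934200))/(1+13/400) = 1861/2000 ≈ 0.930500
step 6 [3y] bond c/2=21/800: DF=(128739/125000 − 21/800·(0.981600+0.970900+0.959000+0.934200+0.930500))/(1+21/800) = 4407/5000 ≈ 0.881400
step 7 [3.5y] zero: DF = P = 8789/10000 ≈ 0.878900
step 8 [4y] bond c/2=1/160: DF=(1423883/1600000 − 1/160·(0.981600+0.970900+0.959000+0.934200+0.930500+0.881400+0.878900))/(1+1/160) = 4219/5000 ≈ 0.843800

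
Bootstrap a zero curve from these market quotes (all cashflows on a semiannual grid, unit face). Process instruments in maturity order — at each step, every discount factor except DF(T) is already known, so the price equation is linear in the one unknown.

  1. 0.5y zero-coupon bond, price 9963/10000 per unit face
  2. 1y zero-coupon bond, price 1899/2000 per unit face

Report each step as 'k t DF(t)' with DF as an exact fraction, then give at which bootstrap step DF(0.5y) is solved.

step 1 [0.5y] zero: DF = P = 9963/10000 ≈ 0.996300
step 2 [1y] zero: DF = P = 1899/2000 ≈ 0.949500

1 1/2 9963/10000
2 1 1899/2000
DF(0.5y) is solved at step 1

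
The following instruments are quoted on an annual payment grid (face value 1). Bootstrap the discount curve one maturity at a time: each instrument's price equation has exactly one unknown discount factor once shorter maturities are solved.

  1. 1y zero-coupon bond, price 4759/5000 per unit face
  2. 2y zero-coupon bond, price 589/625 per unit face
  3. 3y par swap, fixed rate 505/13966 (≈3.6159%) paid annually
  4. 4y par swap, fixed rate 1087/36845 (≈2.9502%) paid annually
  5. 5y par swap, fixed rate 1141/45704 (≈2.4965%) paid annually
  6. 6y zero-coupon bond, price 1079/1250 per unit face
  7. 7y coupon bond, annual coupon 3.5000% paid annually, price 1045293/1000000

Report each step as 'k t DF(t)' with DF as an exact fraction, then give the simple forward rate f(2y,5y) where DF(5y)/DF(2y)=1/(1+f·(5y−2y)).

step 1 [1y] zero: DF = P = 4759/5000 ≈ 0.951800
step 2 [2y] zero: DF = P = 589/625 ≈ 0.942400
step 3 [3y] swap r/1=505/13966: DF=(1 − 505/13966·(0.951800+0.942400))/(1+505/13966) = 899/1000 ≈ 0.899000
step 4 [4y] swap r/1=1087/36845: DF=(1 − 1087/36845·(0.951800+0.942400+0.899000))/(1+1087/36845) = 8913/10000 ≈ 0.891300
step 5 [5y] swap r/1=1141/45704: DF=(1 − 1141/45704·(0.951800+0.942400+0.899000+0.891300))/(1+1141/45704) = 8859/10000 ≈ 0.885900
step 6 [6y] zero: DF = P = 1079/1250 ≈ 0.863200
step 7 [7y] bond c/1=7/200: DF=(1045293/1000000 − 7/200·(0.951800+0.942400+0.899000+0.891300+0.885900+0.863200))/(1+7/200) = 4131/5000 ≈ 0.826200

1 1 4759/5000
2 2 589/625
3 3 899/1000
4 4 8913/10000
5 5 8859/10000
6 6 1079/1250
7 7 4131/5000
f(2y,5y) = ((589/625)/(8859/10000) − 1)/(3) = 565/26577 ≈ 2.1259%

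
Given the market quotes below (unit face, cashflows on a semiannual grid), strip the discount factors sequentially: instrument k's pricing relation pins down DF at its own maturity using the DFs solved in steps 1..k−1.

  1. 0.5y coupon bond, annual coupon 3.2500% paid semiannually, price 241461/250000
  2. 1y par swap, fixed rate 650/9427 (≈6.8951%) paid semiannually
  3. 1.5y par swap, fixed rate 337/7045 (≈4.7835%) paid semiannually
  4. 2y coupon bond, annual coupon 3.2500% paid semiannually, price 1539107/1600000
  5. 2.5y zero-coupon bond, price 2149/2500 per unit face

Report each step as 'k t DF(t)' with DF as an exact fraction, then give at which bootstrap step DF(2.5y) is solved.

1 1/2 594/625
2 1 187/200
3 3/2 4663/5000
4 2 1803/2000
5 5/2 2149/2500
DF(2.5y) is solved at step 5

step 1 [0.5y] bond c/2=13/800: DF=(241461/250000 − 13/800·(0))/(1+13/800) = 594/625 ≈ 0.950400
step 2 [1y] swap r/2=325/9427: DF=(1 − 325/9427·(0.950400))/(1+325/9427) = 187/200 ≈ 0.935000
step 3 [1.5y] swap r/2=337/14090: DF=(1 − 337/14090·(0.950400+0.935000))/(1+337/14090) = 4663/5000 ≈ 0.932600
step 4 [2y] bond c/2=13/800: DF=(1539107/1600000 − 13/800·(0.950400+0.935000+0.932600))/(1+13/800) = 1803/2000 ≈ 0.901500
step 5 [2.5y] zero: DF = P = 2149/2500 ≈ 0.859600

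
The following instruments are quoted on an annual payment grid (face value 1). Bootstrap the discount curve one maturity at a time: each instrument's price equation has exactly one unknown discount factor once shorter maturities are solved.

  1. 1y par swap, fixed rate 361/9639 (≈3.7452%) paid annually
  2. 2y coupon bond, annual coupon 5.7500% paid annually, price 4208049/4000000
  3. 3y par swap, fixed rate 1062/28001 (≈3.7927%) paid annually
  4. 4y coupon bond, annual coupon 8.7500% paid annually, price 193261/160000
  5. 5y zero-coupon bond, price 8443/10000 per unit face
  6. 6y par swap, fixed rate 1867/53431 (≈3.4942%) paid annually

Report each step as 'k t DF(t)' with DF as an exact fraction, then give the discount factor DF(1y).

step 1 [1y] swap r/1=361/9639: DF=(1 − 361/9639·(0))/(1+361/9639) = 9639/10000 ≈ 0.963900
step 2 [2y] bond c/1=23/400: DF=(4208049/4000000 − 23/400·(0.963900))/(1+23/400) = 589/625 ≈ 0.942400
step 3 [3y] swap r/1=1062/28001: DF=(1 − 1062/28001·(0.963900+0.942400))/(1+1062/28001) = 4469/5000 ≈ 0.893800
step 4 [4y] bond c/1=7/80: DF=(193261/160000 − 7/80·(0.963900+0.942400+0.893800))/(1+7/80) = 4427/5000 ≈ 0.885400
step 5 [5y] zero: DF = P = 8443/10000 ≈ 0.844300
step 6 [6y] swap r/1=1867/53431: DF=(1 − 1867/53431·(0.963900+0.942400+0.893800+0.885400+0.844300))/(1+1867/53431) = 8133/10000 ≈ 0.813300

1 1 9639/10000
2 2 589/625
3 3 4469/5000
4 4 4427/5000
5 5 8443/10000
6 6 8133/10000
DF(1y) = 9639/10000 ≈ 0.963900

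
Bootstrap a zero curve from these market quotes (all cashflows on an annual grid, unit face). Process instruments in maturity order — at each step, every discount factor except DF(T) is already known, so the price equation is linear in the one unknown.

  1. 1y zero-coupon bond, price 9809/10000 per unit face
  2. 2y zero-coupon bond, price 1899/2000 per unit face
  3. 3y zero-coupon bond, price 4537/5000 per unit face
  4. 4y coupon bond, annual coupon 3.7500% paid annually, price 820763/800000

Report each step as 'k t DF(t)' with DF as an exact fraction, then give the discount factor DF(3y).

step 1 [1y] zero: DF = P = 9809/10000 ≈ 0.980900
step 2 [2y] zero: DF = P = 1899/2000 ≈ 0.949500
step 3 [3y] zero: DF = P = 4537/5000 ≈ 0.907400
step 4 [4y] bond c/1=3/80: DF=(820763/800000 − 3/80·(0.980900+0.949500+0.907400))/(1+3/80) = 8863/10000 ≈ 0.886300

1 1 9809/10000
2 2 1899/2000
3 3 4537/5000
4 4 8863/10000
DF(3y) = 4537/5000 ≈ 0.907400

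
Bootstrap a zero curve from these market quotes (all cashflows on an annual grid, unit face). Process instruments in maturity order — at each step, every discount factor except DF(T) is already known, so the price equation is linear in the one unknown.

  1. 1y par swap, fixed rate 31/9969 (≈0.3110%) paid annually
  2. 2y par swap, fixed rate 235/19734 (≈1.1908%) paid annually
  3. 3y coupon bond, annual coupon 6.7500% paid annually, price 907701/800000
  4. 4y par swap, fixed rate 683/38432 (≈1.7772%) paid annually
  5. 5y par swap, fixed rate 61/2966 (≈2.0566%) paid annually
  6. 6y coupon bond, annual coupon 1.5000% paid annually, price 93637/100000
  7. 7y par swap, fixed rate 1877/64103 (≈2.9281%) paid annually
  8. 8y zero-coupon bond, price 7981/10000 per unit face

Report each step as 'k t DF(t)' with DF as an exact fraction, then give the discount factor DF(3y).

1 1 9969/10000
2 2 1953/2000
3 3 9381/10000
4 4 9317/10000
5 5 564/625
6 6 2131/2500
7 7 8123/10000
8 8 7981/10000
DF(3y) = 9381/10000 ≈ 0.938100

step 1 [1y] swap r/1=31/9969: DF=(1 − 31/9969·(0))/(1+31/9969) = 9969/10000 ≈ 0.996900
step 2 [2y] swap r/1=235/19734: DF=(1 − 235/19734·(0.996900))/(1+235/19734) = 1953/2000 ≈ 0.976500
step 3 [3y] bond c/1=27/400: DF=(907701/800000 − 27/400·(0.996900+0.976500))/(1+27/400) = 9381/10000 ≈ 0.938100
step 4 [4y] swap r/1=683/38432: DF=(1 − 683/38432·(0.996900+0.976500+0.938100))/(1+683/38432) = 9317/10000 ≈ 0.931700
step 5 [5y] swap r/1=61/2966: DF=(1 − 61/2966·(0.996900+0.976500+0.938100+0.931700))/(1+61/2966) = 564/625 ≈ 0.902400
step 6 [6y] bond c/1=3/200: DF=(93637/100000 − 3/200·(0.996900+0.976500+0.938100+0.931700+0.902400))/(1+3/200) = 2131/2500 ≈ 0.852400
step 7 [7y] swap r/1=1877/64103: DF=(1 − 1877/64103·(0.996900+0.976500+0.938100+0.931700+0.902400+0.852400))/(1+1877/64103) = 8123/10000 ≈ 0.812300
step 8 [8y] zero: DF = P = 7981/10000 ≈ 0.798100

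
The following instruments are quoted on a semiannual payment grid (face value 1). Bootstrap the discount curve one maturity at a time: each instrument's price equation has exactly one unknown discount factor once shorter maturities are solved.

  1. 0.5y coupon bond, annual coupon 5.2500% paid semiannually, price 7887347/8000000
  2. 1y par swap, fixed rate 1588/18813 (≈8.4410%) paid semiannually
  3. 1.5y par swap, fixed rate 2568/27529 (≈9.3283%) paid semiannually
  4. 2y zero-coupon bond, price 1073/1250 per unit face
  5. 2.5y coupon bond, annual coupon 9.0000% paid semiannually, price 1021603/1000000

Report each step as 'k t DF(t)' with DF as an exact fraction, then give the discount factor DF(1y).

1 1/2 9607/10000
2 1 4603/5000
3 3/2 2179/2500
4 2 1073/1250
5 5/2 8221/10000
DF(1y) = 4603/5000 ≈ 0.920600

step 1 [0.5y] bond c/2=21/800: DF=(7887347/8000000 − 21/800·(0))/(1+21/800) = 9607/10000 ≈ 0.960700
step 2 [1y] swap r/2=794/18813: DF=(1 − 794/18813·(0.960700))/(1+794/18813) = 4603/5000 ≈ 0.920600
step 3 [1.5y] swap r/2=1284/27529: DF=(1 − 1284/27529·(0.960700+0.920600))/(1+1284/27529) = 2179/2500 ≈ 0.871600
step 4 [2y] zero: DF = P = 1073/1250 ≈ 0.858400
step 5 [2.5y] bond c/2=9/200: DF=(1021603/1000000 − 9/200·(0.960700+0.920600+0.871600+0.858400))/(1+9/200) = 8221/10000 ≈ 0.822100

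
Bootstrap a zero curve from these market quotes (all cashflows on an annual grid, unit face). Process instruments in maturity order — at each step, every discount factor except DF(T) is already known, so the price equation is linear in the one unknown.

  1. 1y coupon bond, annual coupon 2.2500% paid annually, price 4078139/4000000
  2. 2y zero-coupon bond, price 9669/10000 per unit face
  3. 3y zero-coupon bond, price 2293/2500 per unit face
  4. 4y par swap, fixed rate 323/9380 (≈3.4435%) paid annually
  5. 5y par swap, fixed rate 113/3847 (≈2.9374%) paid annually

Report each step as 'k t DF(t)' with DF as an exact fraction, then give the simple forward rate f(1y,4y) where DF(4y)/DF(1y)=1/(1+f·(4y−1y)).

step 1 [1y] bond c/1=9/400: DF=(4078139/4000000 − 9/400·(0))/(1+9/400) = 9971/10000 ≈ 0.997100
step 2 [2y] zero: DF = P = 9669/10000 ≈ 0.966900
step 3 [3y] zero: DF = P = 2293/2500 ≈ 0.917200
step 4 [4y] swap r/1=323/9380: DF=(1 − 323/9380·(0.997100+0.966900+0.917200))/(1+323/9380) = 2177/2500 ≈ 0.870800
step 5 [5y] swap r/1=113/3847: DF=(1 − 113/3847·(0.997100+0.966900+0.917200+0.870800))/(1+113/3847) = 2161/2500 ≈ 0.864400

1 1 9971/10000
2 2 9669/10000
3 3 2293/2500
4 4 2177/2500
5 5 2161/2500
f(1y,4y) = ((9971/10000)/(2177/2500) − 1)/(3) = 421/8708 ≈ 4.8346%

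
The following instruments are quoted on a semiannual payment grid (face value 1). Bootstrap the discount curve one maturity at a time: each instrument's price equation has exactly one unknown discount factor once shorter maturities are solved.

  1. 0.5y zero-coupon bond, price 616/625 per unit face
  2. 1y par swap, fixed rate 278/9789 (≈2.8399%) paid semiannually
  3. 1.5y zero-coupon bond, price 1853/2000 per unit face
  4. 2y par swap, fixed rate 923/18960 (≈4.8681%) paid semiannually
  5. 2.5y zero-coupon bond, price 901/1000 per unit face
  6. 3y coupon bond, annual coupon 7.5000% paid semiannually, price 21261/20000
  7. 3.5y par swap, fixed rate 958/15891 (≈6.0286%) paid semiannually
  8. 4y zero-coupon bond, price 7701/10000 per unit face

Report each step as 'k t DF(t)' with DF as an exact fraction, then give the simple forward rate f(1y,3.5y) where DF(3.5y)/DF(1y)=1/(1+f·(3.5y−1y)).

step 1 [0.5y] zero: DF = P = 616/625 ≈ 0.985600
step 2 [1y] swap r/2=139/9789: DF=(1 − 139/9789·(0.985600))/(1+139/9789) = 4861/5000 ≈ 0.972200
step 3 [1.5y] zero: DF = P = 1853/2000 ≈ 0.926500
step 4 [2y] swap r/2=923/37920: DF=(1 − 923/37920·(0.985600+0.972200+0.926500))/(1+923/37920) = 9077/10000 ≈ 0.907700
step 5 [2.5y] zero: DF = P = 901/1000 ≈ 0.901000
step 6 [3y] bond c/2=3/80: DF=(21261/20000 − 3/80·(0.985600+0.972200+0.926500+0.907700+0.901000))/(1+3/80) = 171/200 ≈ 0.855000
step 7 [3.5y] swap r/2=479/15891: DF=(1 − 479/15891·(0.985600+0.972200+0.926500+0.907700+0.901000+0.855000))/(1+479/15891) = 2021/2500 ≈ 0.808400
step 8 [4y] zero: DF = P = 7701/10000 ≈ 0.770100

1 1/2 616/625
2 1 4861/5000
3 3/2 1853/2000
4 2 9077/10000
5 5/2 901/1000
6 3 171/200
7 7/2 2021/2500
8 4 7701/10000
f(1y,3.5y) = ((4861/5000)/(2021/2500) − 1)/(5/2) = 819/10105 ≈ 8.1049%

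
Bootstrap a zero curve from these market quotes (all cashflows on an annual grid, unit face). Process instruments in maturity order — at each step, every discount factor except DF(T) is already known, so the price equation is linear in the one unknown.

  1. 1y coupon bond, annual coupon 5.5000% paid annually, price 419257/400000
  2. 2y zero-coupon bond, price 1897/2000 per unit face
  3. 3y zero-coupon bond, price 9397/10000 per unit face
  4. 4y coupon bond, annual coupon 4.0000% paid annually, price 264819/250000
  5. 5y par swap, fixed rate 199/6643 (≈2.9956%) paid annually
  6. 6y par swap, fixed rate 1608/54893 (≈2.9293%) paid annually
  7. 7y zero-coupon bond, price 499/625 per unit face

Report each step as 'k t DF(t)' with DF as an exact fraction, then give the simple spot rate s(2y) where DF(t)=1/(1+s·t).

step 1 [1y] bond c/1=11/200: DF=(419257/400000 − 11/200·(0))/(1+11/200) = 1987/2000 ≈ 0.993500
step 2 [2y] zero: DF = P = 1897/2000 ≈ 0.948500
step 3 [3y] zero: DF = P = 9397/10000 ≈ 0.939700
step 4 [4y] bond c/1=1/25: DF=(264819/250000 − 1/25·(0.993500+0.948500+0.939700))/(1+1/25) = 9077/10000 ≈ 0.907700
step 5 [5y] swap r/1=199/6643: DF=(1 − 199/6643·(0.993500+0.948500+0.939700+0.907700))/(1+199/6643) = 8607/10000 ≈ 0.860700
step 6 [6y] swap r/1=1608/54893: DF=(1 − 1608/54893·(0.993500+0.948500+0.939700+0.907700+0.860700))/(1+1608/54893) = 1049/1250 ≈ 0.839200
step 7 [7y] zero: DF = P = 499/625 ≈ 0.798400

1 1 1987/2000
2 2 1897/2000
3 3 9397/10000
4 4 9077/10000
5 5 8607/10000
6 6 1049/1250
7 7 499/625
s(2y) = (1/(1897/2000) − 1)/(2) = 103/3794 ≈ 2.7148%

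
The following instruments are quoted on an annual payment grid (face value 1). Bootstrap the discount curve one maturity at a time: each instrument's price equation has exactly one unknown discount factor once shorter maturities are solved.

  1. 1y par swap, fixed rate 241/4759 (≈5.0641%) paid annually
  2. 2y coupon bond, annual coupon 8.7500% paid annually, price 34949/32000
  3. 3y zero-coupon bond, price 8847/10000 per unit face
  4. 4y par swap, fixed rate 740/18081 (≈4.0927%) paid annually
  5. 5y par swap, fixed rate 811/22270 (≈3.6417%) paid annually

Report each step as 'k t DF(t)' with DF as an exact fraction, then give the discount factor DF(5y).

step 1 [1y] swap r/1=241/4759: DF=(1 − 241/4759·(0))/(1+241/4759) = 4759/5000 ≈ 0.951800
step 2 [2y] bond c/1=7/80: DF=(34949/32000 − 7/80·(0.951800))/(1+7/80) = 9277/10000 ≈ 0.927700
step 3 [3y] zero: DF = P = 8847/10000 ≈ 0.884700
step 4 [4y] swap r/1=740/18081: DF=(1 − 740/18081·(0.951800+0.927700+0.884700))/(1+740/18081) = 213/250 ≈ 0.852000
step 5 [5y] swap r/1=811/22270: DF=(1 − 811/22270·(0.951800+0.927700+0.884700+0.852000))/(1+811/22270) = 4189/5000 ≈ 0.837800

1 1 4759/5000
2 2 9277/10000
3 3 8847/10000
4 4 213/250
5 5 4189/5000
DF(5y) = 4189/5000 ≈ 0.837800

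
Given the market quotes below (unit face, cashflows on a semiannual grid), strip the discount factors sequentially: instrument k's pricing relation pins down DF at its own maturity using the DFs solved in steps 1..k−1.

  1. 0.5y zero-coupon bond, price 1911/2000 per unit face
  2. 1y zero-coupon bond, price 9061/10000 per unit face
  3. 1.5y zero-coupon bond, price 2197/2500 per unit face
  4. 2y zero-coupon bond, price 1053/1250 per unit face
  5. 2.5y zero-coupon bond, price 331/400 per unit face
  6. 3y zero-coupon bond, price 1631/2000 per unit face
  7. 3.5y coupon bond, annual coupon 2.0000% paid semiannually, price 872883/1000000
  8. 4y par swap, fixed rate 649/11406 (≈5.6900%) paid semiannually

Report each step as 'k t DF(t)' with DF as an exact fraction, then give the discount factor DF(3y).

step 1 [0.5y] zero: DF = P = 1911/2000 ≈ 0.955500
step 2 [1y] zero: DF = P = 9061/10000 ≈ 0.906100
step 3 [1.5y] zero: DF = P = 2197/2500 ≈ 0.878800
step 4 [2y] zero: DF = P = 1053/1250 ≈ 0.842400
step 5 [2.5y] zero: DF = P = 331/400 ≈ 0.827500
step 6 [3y] zero: DF = P = 1631/2000 ≈ 0.815500
step 7 [3.5y] bond c/2=1/100: DF=(872883/1000000 − 1/100·(0.955500+0.906100+0.878800+0.842400+0.827500+0.815500))/(1+1/100) = 13/16 ≈ 0.812500
step 8 [4y] swap r/2=649/22812: DF=(1 − 649/22812·(0.955500+0.906100+0.878800+0.842400+0.827500+0.815500+0.812500))/(1+649/22812) = 8053/10000 ≈ 0.805300

1 1/2 1911/2000
2 1 9061/10000
3 3/2 2197/2500
4 2 1053/1250
5 5/2 331/400
6 3 1631/2000
7 7/2 13/16
8 4 8053/10000
DF(3y) = 1631/2000 ≈ 0.815500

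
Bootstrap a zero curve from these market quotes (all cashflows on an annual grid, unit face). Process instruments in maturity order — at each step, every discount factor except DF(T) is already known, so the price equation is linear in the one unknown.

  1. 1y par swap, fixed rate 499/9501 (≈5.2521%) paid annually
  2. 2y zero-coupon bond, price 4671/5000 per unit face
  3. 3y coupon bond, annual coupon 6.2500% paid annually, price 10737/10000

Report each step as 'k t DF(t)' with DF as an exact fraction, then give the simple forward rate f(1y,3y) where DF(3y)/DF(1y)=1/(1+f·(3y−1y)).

step 1 [1y] swap r/1=499/9501: DF=(1 − 499/9501·(0))/(1+499/9501) = 9501/10000 ≈ 0.950100
step 2 [2y] zero: DF = P = 4671/5000 ≈ 0.934200
step 3 [3y] bond c/1=1/16: DF=(10737/10000 − 1/16·(0.950100+0.934200))/(1+1/16) = 8997/10000 ≈ 0.899700

1 1 9501/10000
2 2 4671/5000
3 3 8997/10000
f(1y,3y) = ((9501/10000)/(8997/10000) − 1)/(2) = 84/2999 ≈ 2.8009%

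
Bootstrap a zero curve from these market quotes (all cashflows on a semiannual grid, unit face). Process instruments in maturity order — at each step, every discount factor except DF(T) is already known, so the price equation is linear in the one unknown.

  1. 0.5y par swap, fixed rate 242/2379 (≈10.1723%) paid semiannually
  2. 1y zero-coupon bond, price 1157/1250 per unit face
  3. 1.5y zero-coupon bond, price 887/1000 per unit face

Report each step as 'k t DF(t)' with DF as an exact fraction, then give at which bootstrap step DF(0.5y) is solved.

step 1 [0.5y] swap r/2=121/2379: DF=(1 − 121/2379·(0))/(1+121/2379) = 2379/2500 ≈ 0.951600
step 2 [1y] zero: DF = P = 1157/1250 ≈ 0.925600
step 3 [1.5y] zero: DF = P = 887/1000 ≈ 0.887000

1 1/2 2379/2500
2 1 1157/1250
3 3/2 887/1000
DF(0.5y) is solved at step 1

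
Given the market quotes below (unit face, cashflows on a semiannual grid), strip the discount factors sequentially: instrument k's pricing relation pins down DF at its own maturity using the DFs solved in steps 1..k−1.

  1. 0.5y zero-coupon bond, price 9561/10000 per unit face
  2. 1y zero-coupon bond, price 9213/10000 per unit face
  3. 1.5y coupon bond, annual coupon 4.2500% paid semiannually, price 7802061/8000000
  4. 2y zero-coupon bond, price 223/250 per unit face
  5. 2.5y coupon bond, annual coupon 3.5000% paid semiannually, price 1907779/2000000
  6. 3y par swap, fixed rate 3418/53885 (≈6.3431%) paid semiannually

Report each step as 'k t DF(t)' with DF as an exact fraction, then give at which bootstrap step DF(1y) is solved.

1 1/2 9561/10000
2 1 9213/10000
3 3/2 9159/10000
4 2 223/250
5 5/2 8741/10000
6 3 8291/10000
DF(1y) is solved at step 2

step 1 [0.5y] zero: DF = P = 9561/10000 ≈ 0.956100
step 2 [1y] zero: DF = P = 9213/10000 ≈ 0.921300
step 3 [1.5y] bond c/2=17/800: DF=(7802061/8000000 − 17/800·(0.956100+0.921300))/(1+17/800) = 9159/10000 ≈ 0.915900
step 4 [2y] zero: DF = P = 223/250 ≈ 0.892000
step 5 [2.5y] bond c/2=7/400: DF=(1907779/2000000 − 7/400·(0.956100+0.921300+0.915900+0.892000))/(1+7/400) = 8741/10000 ≈ 0.874100
step 6 [3y] swap r/2=1709/53885: DF=(1 − 1709/53885·(0.956100+0.921300+0.915900+0.892000+0.874100))/(1+1709/53885) = 8291/10000 ≈ 0.829100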